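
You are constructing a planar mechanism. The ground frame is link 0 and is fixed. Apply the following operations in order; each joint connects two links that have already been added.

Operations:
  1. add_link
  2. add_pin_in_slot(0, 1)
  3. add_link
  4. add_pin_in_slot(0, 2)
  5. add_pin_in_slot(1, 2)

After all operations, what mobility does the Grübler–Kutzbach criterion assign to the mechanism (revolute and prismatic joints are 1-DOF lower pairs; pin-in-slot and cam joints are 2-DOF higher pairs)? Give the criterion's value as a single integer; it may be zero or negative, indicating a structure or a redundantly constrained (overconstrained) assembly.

M = 3

ground; <1,0,0>
#1 <2,0,0>
PS:0↔1 J2 <2,0,1>
#2 <3,0,1>
PS:0↔2 J2 <3,0,2>
PS:1↔2 J2 <3,0,3>
3×2 − 2×0 − 1×3 = 3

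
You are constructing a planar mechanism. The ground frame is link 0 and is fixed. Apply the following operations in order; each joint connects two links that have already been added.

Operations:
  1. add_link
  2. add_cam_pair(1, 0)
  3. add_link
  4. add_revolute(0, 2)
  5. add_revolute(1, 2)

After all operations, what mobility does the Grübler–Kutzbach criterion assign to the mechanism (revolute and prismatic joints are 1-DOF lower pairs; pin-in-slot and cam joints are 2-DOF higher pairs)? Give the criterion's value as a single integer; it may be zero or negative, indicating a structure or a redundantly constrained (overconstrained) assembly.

M = 1

ground; <1,0,0>
#1 <2,0,0>
C:1↔0 J2 <2,0,1>
#2 <3,0,1>
R:0↔2 J1 <3,1,1>
R:1↔2 J1 <3,2,1>
3×2 − 2×2 − 1×1 = 1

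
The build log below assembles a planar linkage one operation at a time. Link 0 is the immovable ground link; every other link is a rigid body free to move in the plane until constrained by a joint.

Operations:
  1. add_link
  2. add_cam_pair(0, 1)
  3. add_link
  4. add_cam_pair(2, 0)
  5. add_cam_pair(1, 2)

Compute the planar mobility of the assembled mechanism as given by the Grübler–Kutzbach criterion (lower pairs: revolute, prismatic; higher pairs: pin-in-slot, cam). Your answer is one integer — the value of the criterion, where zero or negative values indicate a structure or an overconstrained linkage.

M = 3

[1;0;0] (link 0 is ground)
L+ [2;0;0]
C(0,1)∈J2 [2;0;1]
L+ [3;0;1]
C(2,0)∈J2 [3;0;2]
C(1,2)∈J2 [3;0;3]
mobility = 6 − 0 − 3 = 3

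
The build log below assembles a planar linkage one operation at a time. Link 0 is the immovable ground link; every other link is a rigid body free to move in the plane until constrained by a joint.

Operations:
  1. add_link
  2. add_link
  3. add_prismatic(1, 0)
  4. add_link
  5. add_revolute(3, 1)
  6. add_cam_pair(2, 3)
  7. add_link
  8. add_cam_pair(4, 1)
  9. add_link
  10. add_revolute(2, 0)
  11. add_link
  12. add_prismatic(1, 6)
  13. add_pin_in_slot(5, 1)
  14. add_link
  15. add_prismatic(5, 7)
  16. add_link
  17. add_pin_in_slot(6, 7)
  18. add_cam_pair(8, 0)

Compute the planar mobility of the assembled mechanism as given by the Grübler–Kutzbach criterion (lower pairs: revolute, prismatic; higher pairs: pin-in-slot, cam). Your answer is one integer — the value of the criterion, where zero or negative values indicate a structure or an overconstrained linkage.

M = 9

link 0 = ground. State L|J1|J2 = 1|0|0
+link1  2|0|0
+link2  3|0|0
P(1,0) f=1→J1  3|1|0
+link3  4|1|0
R(3,1) f=1→J1  4|2|0
C(2,3) f=2→J2  4|2|1
+link4  5|2|1
C(4,1) f=2→J2  5|2|2
+link5  6|2|2
R(2,0) f=1→J1  6|3|2
+link6  7|3|2
P(1,6) f=1→J1  7|4|2
PS(5,1) f=2→J2  7|4|3
+link7  8|4|3
P(5,7) f=1→J1  8|5|3
+link8  9|5|3
PS(6,7) f=2→J2  9|5|4
C(8,0) f=2→J2  9|5|5
M = 3(9−1)−2·5−5 = 24−10−5 = 9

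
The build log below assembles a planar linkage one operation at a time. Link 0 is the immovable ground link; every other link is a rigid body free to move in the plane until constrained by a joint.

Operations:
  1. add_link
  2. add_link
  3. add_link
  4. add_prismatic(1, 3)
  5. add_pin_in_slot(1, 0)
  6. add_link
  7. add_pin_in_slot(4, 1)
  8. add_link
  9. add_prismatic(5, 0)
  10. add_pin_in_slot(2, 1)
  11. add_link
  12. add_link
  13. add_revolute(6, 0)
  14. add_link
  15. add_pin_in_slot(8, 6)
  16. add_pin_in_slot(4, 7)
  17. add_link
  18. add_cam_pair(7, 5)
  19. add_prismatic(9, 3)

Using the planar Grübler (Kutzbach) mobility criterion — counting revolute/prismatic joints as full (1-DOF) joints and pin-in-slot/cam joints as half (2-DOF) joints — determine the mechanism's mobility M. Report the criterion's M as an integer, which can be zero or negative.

M = 13

link 0 = ground. State L|J1|J2 = 1|0|0
+link1  2|0|0
+link2  3|0|0
+link3  4|0|0
P(1,3) f=1→J1  4|1|0
PS(1,0) f=2→J2  4|1|1
+link4  5|1|1
PS(4,1) f=2→J2  5|1|2
+link5  6|1|2
P(5,0) f=1→J1  6|2|2
PS(2,1) f=2→J2  6|2|3
+link6  7|2|3
+link7  8|2|3
R(6,0) f=1→J1  8|3|3
+link8  9|3|3
PS(8,6) f=2→J2  9|3|4
PS(4,7) f=2→J2  9|3|5
+link9  10|3|5
C(7,5) f=2→J2  10|3|6
P(9,3) f=1→J1  10|4|6
M = 3(10−1)−2·4−6 = 27−8−6 = 13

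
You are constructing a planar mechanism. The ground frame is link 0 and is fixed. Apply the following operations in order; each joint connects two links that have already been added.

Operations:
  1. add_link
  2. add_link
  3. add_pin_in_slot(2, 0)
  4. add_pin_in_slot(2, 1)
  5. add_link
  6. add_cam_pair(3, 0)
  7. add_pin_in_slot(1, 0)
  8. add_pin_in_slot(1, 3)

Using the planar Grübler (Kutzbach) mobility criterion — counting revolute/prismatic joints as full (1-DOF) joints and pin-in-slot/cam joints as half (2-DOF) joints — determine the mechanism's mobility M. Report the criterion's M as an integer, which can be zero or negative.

M = 4

ground; <1,0,0>
#1 <2,0,0>
#2 <3,0,0>
PS:2↔0 J2 <3,0,1>
PS:2↔1 J2 <3,0,2>
#3 <4,0,2>
C:3↔0 J2 <4,0,3>
PS:1↔0 J2 <4,0,4>
PS:1↔3 J2 <4,0,5>
3×3 − 2×0 − 1×5 = 4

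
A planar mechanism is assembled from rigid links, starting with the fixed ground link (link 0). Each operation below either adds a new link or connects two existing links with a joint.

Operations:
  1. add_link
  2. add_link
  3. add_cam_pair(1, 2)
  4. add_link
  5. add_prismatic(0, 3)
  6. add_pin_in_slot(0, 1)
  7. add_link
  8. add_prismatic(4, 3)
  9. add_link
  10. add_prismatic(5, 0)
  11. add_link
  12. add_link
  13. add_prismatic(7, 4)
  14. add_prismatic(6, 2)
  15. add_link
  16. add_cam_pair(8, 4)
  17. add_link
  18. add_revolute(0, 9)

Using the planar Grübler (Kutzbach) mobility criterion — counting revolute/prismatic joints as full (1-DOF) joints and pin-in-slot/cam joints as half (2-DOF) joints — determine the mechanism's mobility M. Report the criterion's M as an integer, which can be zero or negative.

M = 12

[1;0;0] (link 0 is ground)
L+ [2;0;0]
L+ [3;0;0]
C(1,2)∈J2 [3;0;1]
L+ [4;0;1]
P(0,3)∈J1 [4;1;1]
PS(0,1)∈J2 [4;1;2]
L+ [5;1;2]
P(4,3)∈J1 [5;2;2]
L+ [6;2;2]
P(5,0)∈J1 [6;3;2]
L+ [7;3;2]
L+ [8;3;2]
P(7,4)∈J1 [8;4;2]
P(6,2)∈J1 [8;5;2]
L+ [9;5;2]
C(8,4)∈J2 [9;5;3]
L+ [10;5;3]
R(0,9)∈J1 [10;6;3]
mobility = 27 − 12 − 3 = 12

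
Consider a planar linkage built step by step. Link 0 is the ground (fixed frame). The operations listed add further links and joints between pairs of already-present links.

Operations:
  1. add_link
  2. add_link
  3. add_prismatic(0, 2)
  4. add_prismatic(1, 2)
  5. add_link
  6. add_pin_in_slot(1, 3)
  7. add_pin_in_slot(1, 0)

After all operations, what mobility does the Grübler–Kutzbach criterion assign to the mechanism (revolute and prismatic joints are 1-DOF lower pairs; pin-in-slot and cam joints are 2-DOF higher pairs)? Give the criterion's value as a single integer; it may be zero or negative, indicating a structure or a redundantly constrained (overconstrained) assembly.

M = 3

(L,J1,J2)=(1,0,0); link0 fixed
link1: (2,0,0)
link2: (3,0,0)
P 0-2 [J1]: (3,1,0)
P 1-2 [J1]: (3,2,0)
link3: (4,2,0)
PS 1-3 [J2]: (4,2,1)
PS 1-0 [J2]: (4,2,2)
Grübler: 3·3 − 2·2 − 2 = 3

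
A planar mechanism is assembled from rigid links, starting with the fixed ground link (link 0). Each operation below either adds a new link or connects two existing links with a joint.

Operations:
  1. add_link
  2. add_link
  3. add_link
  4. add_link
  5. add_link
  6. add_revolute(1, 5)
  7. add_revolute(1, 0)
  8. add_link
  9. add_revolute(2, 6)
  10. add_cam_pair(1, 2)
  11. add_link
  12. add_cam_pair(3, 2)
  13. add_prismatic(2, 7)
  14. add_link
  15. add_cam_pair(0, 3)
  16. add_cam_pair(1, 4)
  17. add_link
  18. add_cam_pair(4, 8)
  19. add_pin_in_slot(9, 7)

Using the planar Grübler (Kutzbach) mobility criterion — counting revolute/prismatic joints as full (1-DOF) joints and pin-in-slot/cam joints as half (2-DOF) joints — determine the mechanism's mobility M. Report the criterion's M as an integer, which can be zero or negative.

M = 13

[1;0;0] (link 0 is ground)
L+ [2;0;0]
L+ [3;0;0]
L+ [4;0;0]
L+ [5;0;0]
L+ [6;0;0]
R(1,5)∈J1 [6;1;0]
R(1,0)∈J1 [6;2;0]
L+ [7;2;0]
R(2,6)∈J1 [7;3;0]
C(1,2)∈J2 [7;3;1]
L+ [8;3;1]
C(3,2)∈J2 [8;3;2]
P(2,7)∈J1 [8;4;2]
L+ [9;4;2]
C(0,3)∈J2 [9;4;3]
C(1,4)∈J2 [9;4;4]
L+ [10;4;4]
C(4,8)∈J2 [10;4;5]
PS(9,7)∈J2 [10;4;6]
mobility = 27 − 8 − 6 = 13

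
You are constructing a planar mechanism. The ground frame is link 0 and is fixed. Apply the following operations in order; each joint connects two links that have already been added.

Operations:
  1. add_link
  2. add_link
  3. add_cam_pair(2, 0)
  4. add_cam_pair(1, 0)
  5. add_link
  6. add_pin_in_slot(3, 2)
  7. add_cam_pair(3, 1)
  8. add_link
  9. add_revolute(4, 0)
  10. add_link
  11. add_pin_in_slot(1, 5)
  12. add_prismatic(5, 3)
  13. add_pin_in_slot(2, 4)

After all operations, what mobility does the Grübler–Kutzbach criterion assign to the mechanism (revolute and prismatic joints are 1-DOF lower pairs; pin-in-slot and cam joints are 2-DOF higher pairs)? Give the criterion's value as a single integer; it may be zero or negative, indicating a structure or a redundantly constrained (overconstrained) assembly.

L=1 J1=0 J2=0
add link → L=2 J1=0 J2=0
add link → L=3 J1=0 J2=0
C@2,0 dof=2 J2 → L=3 J1=0 J2=1
C@1,0 dof=2 J2 → L=3 J1=0 J2=2
add link → L=4 J1=0 J2=2
PS@3,2 dof=2 J2 → L=4 J1=0 J2=3
C@3,1 dof=2 J2 → L=4 J1=0 J2=4
add link → L=5 J1=0 J2=4
R@4,0 dof=1 J1 → L=5 J1=1 J2=4
add link → L=6 J1=1 J2=4
PS@1,5 dof=2 J2 → L=6 J1=1 J2=5
P@5,3 dof=1 J1 → L=6 J1=2 J2=5
PS@2,4 dof=2 J2 → L=6 J1=2 J2=6
M=3(L−1)−2J1−J2=3·5−2·2−6=5

M = 5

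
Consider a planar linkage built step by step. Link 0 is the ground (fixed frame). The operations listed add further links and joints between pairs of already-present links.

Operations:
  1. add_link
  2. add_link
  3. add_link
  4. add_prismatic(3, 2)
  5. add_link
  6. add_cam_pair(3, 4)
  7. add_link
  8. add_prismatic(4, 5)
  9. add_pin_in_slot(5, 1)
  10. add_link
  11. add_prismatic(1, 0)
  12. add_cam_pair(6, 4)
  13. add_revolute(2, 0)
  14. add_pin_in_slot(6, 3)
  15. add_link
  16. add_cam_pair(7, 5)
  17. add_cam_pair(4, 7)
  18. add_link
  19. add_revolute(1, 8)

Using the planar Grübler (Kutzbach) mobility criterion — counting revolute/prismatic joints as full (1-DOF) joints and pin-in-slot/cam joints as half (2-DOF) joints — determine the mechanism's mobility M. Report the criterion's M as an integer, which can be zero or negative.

ground; <1,0,0>
#1 <2,0,0>
#2 <3,0,0>
#3 <4,0,0>
P:3↔2 J1 <4,1,0>
#4 <5,1,0>
C:3↔4 J2 <5,1,1>
#5 <6,1,1>
P:4↔5 J1 <6,2,1>
PS:5↔1 J2 <6,2,2>
#6 <7,2,2>
P:1↔0 J1 <7,3,2>
C:6↔4 J2 <7,3,3>
R:2↔0 J1 <7,4,3>
PS:6↔3 J2 <7,4,4>
#7 <8,4,4>
C:7↔5 J2 <8,4,5>
C:4↔7 J2 <8,4,6>
#8 <9,4,6>
R:1↔8 J1 <9,5,6>
3×8 − 2×5 − 1×6 = 8

M = 8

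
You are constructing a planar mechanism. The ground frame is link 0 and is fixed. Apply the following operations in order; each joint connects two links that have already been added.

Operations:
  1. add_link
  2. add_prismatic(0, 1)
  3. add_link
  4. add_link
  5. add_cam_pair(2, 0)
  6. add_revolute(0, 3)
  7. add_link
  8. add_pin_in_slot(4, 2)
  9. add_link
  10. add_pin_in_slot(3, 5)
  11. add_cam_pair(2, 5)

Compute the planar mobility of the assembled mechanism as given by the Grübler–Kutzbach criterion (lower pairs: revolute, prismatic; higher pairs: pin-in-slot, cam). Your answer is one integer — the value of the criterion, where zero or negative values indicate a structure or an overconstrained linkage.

M = 7

link 0 = ground. State L|J1|J2 = 1|0|0
+link1  2|0|0
P(0,1) f=1→J1  2|1|0
+link2  3|1|0
+link3  4|1|0
C(2,0) f=2→J2  4|1|1
R(0,3) f=1→J1  4|2|1
+link4  5|2|1
PS(4,2) f=2→J2  5|2|2
+link5  6|2|2
PS(3,5) f=2→J2  6|2|3
C(2,5) f=2→J2  6|2|4
M = 3(6−1)−2·2−4 = 15−4−4 = 7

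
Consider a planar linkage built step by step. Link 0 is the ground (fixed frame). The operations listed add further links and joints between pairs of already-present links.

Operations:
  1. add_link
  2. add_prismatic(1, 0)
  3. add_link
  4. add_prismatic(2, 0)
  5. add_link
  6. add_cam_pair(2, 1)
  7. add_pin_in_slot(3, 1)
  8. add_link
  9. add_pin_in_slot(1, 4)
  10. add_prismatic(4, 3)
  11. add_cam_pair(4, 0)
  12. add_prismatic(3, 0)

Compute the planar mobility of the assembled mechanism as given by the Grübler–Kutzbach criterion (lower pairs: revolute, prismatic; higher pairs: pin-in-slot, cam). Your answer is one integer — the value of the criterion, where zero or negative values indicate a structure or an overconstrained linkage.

M = 0

(L,J1,J2)=(1,0,0); link0 fixed
link1: (2,0,0)
P 1-0 [J1]: (2,1,0)
link2: (3,1,0)
P 2-0 [J1]: (3,2,0)
link3: (4,2,0)
C 2-1 [J2]: (4,2,1)
PS 3-1 [J2]: (4,2,2)
link4: (5,2,2)
PS 1-4 [J2]: (5,2,3)
P 4-3 [J1]: (5,3,3)
C 4-0 [J2]: (5,3,4)
P 3-0 [J1]: (5,4,4)
Grübler: 3·4 − 2·4 − 4 = 0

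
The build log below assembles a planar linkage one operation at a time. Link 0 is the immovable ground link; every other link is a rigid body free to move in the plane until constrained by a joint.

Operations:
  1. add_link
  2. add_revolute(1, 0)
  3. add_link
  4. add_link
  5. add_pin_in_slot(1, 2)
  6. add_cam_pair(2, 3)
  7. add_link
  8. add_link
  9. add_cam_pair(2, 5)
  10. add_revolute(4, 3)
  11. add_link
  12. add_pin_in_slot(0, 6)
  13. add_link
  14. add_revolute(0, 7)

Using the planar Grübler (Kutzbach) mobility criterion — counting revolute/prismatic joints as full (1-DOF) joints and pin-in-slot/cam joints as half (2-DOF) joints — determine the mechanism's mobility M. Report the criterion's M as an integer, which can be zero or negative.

M = 11

[1;0;0] (link 0 is ground)
L+ [2;0;0]
R(1,0)∈J1 [2;1;0]
L+ [3;1;0]
L+ [4;1;0]
PS(1,2)∈J2 [4;1;1]
C(2,3)∈J2 [4;1;2]
L+ [5;1;2]
L+ [6;1;2]
C(2,5)∈J2 [6;1;3]
R(4,3)∈J1 [6;2;3]
L+ [7;2;3]
PS(0,6)∈J2 [7;2;4]
L+ [8;2;4]
R(0,7)∈J1 [8;3;4]
mobility = 21 − 6 − 4 = 11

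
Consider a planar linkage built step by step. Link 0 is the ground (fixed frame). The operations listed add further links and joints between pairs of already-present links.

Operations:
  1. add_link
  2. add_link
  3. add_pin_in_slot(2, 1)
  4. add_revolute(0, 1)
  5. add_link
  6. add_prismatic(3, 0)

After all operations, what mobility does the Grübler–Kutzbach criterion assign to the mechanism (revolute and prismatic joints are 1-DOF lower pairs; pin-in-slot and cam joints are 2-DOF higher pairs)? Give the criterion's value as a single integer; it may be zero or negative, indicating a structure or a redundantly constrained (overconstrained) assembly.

M = 4

link 0 = ground. State L|J1|J2 = 1|0|0
+link1  2|0|0
+link2  3|0|0
PS(2,1) f=2→J2  3|0|1
R(0,1) f=1→J1  3|1|1
+link3  4|1|1
P(3,0) f=1→J1  4|2|1
M = 3(4−1)−2·2−1 = 9−4−1 = 4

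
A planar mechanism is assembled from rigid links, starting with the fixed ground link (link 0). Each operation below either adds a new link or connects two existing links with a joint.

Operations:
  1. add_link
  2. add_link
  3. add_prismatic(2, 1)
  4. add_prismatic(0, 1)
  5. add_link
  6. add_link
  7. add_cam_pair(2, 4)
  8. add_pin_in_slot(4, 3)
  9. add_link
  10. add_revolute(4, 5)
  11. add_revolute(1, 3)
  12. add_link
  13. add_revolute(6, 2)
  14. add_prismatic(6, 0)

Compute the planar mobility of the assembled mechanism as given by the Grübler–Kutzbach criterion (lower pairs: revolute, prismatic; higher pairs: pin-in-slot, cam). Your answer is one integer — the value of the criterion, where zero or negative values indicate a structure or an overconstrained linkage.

ground; <1,0,0>
#1 <2,0,0>
#2 <3,0,0>
P:2↔1 J1 <3,1,0>
P:0↔1 J1 <3,2,0>
#3 <4,2,0>
#4 <5,2,0>
C:2↔4 J2 <5,2,1>
PS:4↔3 J2 <5,2,2>
#5 <6,2,2>
R:4↔5 J1 <6,3,2>
R:1↔3 J1 <6,4,2>
#6 <7,4,2>
R:6↔2 J1 <7,5,2>
P:6↔0 J1 <7,6,2>
3×6 − 2×6 − 1×2 = 4

M = 4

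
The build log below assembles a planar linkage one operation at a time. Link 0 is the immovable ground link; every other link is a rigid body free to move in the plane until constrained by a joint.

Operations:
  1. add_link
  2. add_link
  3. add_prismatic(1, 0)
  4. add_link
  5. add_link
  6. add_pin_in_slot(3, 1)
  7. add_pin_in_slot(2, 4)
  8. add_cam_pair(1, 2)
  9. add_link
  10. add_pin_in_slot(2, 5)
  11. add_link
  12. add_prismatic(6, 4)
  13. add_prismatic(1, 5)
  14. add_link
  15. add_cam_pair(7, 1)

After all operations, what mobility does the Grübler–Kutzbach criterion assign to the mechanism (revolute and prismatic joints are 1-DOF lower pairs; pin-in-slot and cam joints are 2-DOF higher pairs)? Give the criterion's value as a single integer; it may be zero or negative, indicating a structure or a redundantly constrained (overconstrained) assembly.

link 0 = ground. State L|J1|J2 = 1|0|0
+link1  2|0|0
+link2  3|0|0
P(1,0) f=1→J1  3|1|0
+link3  4|1|0
+link4  5|1|0
PS(3,1) f=2→J2  5|1|1
PS(2,4) f=2→J2  5|1|2
C(1,2) f=2→J2  5|1|3
+link5  6|1|3
PS(2,5) f=2→J2  6|1|4
+link6  7|1|4
P(6,4) f=1→J1  7|2|4
P(1,5) f=1→J1  7|3|4
+link7  8|3|4
C(7,1) f=2→J2  8|3|5
M = 3(8−1)−2·3−5 = 21−6−5 = 10

M = 10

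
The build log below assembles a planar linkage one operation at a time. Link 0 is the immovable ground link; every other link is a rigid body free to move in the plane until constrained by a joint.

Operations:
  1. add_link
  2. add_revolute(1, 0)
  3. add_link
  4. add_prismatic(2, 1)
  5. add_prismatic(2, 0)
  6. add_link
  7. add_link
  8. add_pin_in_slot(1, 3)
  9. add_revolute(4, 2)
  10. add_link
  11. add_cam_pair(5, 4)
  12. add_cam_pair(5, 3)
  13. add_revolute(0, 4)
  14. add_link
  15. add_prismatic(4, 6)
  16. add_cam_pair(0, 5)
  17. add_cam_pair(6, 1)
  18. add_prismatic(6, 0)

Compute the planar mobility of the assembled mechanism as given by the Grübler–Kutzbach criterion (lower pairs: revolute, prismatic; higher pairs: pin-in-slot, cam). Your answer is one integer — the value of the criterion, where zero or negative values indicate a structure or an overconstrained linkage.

M = -1

[1;0;0] (link 0 is ground)
L+ [2;0;0]
R(1,0)∈J1 [2;1;0]
L+ [3;1;0]
P(2,1)∈J1 [3;2;0]
P(2,0)∈J1 [3;3;0]
L+ [4;3;0]
L+ [5;3;0]
PS(1,3)∈J2 [5;3;1]
R(4,2)∈J1 [5;4;1]
L+ [6;4;1]
C(5,4)∈J2 [6;4;2]
C(5,3)∈J2 [6;4;3]
R(0,4)∈J1 [6;5;3]
L+ [7;5;3]
P(4,6)∈J1 [7;6;3]
C(0,5)∈J2 [7;6;4]
C(6,1)∈J2 [7;6;5]
P(6,0)∈J1 [7;7;5]
mobility = 18 − 14 − 5 = -1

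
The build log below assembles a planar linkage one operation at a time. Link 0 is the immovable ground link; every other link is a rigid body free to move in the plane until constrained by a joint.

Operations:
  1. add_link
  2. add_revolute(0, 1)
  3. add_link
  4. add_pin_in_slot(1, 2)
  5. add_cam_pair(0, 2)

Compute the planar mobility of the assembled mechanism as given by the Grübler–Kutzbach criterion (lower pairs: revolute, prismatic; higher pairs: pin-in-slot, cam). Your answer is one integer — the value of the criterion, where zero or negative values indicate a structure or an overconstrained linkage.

link 0 = ground. State L|J1|J2 = 1|0|0
+link1  2|0|0
R(0,1) f=1→J1  2|1|0
+link2  3|1|0
PS(1,2) f=2→J2  3|1|1
C(0,2) f=2→J2  3|1|2
M = 3(3−1)−2·1−2 = 6−2−2 = 2

M = 2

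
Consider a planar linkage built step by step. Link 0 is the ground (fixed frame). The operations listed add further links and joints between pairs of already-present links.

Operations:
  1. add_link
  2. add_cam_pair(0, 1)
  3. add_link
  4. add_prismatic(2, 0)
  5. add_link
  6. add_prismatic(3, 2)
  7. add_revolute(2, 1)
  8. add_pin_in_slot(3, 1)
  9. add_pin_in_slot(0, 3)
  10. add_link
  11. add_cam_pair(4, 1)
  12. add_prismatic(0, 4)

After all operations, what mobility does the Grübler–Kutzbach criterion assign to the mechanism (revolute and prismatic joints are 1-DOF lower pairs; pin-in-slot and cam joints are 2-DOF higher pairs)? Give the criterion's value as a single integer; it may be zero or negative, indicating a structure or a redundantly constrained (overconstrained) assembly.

[1;0;0] (link 0 is ground)
L+ [2;0;0]
C(0,1)∈J2 [2;0;1]
L+ [3;0;1]
P(2,0)∈J1 [3;1;1]
L+ [4;1;1]
P(3,2)∈J1 [4;2;1]
R(2,1)∈J1 [4;3;1]
PS(3,1)∈J2 [4;3;2]
PS(0,3)∈J2 [4;3;3]
L+ [5;3;3]
C(4,1)∈J2 [5;3;4]
P(0,4)∈J1 [5;4;4]
mobility = 12 − 8 − 4 = 0

M = 0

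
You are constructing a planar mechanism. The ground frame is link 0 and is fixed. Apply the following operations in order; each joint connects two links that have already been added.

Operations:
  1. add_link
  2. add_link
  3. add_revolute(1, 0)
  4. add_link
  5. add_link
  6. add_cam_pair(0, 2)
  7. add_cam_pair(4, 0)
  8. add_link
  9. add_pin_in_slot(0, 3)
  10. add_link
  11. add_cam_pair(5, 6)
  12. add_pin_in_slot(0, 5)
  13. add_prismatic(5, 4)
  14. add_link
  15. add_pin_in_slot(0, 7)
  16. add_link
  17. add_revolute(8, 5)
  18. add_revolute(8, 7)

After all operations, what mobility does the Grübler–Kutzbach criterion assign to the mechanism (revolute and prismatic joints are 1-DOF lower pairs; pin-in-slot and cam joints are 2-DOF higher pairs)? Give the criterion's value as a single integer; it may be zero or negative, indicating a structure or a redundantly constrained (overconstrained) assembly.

M = 10

L=1 J1=0 J2=0
add link → L=2 J1=0 J2=0
add link → L=3 J1=0 J2=0
R@1,0 dof=1 J1 → L=3 J1=1 J2=0
add link → L=4 J1=1 J2=0
add link → L=5 J1=1 J2=0
C@0,2 dof=2 J2 → L=5 J1=1 J2=1
C@4,0 dof=2 J2 → L=5 J1=1 J2=2
add link → L=6 J1=1 J2=2
PS@0,3 dof=2 J2 → L=6 J1=1 J2=3
add link → L=7 J1=1 J2=3
C@5,6 dof=2 J2 → L=7 J1=1 J2=4
PS@0,5 dof=2 J2 → L=7 J1=1 J2=5
P@5,4 dof=1 J1 → L=7 J1=2 J2=5
add link → L=8 J1=2 J2=5
PS@0,7 dof=2 J2 → L=8 J1=2 J2=6
add link → L=9 J1=2 J2=6
R@8,5 dof=1 J1 → L=9 J1=3 J2=6
R@8,7 dof=1 J1 → L=9 J1=4 J2=6
M=3(L−1)−2J1−J2=3·8−2·4−6=10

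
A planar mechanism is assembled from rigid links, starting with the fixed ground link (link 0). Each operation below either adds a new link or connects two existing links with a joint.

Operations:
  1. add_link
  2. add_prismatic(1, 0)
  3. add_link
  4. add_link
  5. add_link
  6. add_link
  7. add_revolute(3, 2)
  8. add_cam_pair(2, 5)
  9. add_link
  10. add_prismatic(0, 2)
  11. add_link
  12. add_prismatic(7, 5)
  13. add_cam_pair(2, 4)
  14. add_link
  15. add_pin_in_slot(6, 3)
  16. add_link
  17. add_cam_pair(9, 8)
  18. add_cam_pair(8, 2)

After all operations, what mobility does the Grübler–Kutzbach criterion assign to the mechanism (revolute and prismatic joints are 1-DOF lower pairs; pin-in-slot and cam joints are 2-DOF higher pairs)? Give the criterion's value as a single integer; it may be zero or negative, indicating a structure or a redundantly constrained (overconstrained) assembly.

ground; <1,0,0>
#1 <2,0,0>
P:1↔0 J1 <2,1,0>
#2 <3,1,0>
#3 <4,1,0>
#4 <5,1,0>
#5 <6,1,0>
R:3↔2 J1 <6,2,0>
C:2↔5 J2 <6,2,1>
#6 <7,2,1>
P:0↔2 J1 <7,3,1>
#7 <8,3,1>
P:7↔5 J1 <8,4,1>
C:2↔4 J2 <8,4,2>
#8 <9,4,2>
PS:6↔3 J2 <9,4,3>
#9 <10,4,3>
C:9↔8 J2 <10,4,4>
C:8↔2 J2 <10,4,5>
3×9 − 2×4 − 1×5 = 14

M = 14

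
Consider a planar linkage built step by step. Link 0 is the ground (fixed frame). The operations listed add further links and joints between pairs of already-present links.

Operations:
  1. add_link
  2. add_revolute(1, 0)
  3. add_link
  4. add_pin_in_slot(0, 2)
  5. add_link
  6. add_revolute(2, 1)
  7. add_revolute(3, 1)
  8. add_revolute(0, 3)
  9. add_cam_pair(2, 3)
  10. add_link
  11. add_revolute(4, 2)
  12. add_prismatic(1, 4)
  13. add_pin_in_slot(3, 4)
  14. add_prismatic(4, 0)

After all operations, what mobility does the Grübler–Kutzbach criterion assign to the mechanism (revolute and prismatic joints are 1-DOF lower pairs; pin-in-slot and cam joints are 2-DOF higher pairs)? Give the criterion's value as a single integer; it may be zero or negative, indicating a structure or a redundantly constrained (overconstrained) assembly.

M = -5

ground; <1,0,0>
#1 <2,0,0>
R:1↔0 J1 <2,1,0>
#2 <3,1,0>
PS:0↔2 J2 <3,1,1>
#3 <4,1,1>
R:2↔1 J1 <4,2,1>
R:3↔1 J1 <4,3,1>
R:0↔3 J1 <4,4,1>
C:2↔3 J2 <4,4,2>
#4 <5,4,2>
R:4↔2 J1 <5,5,2>
P:1↔4 J1 <5,6,2>
PS:3↔4 J2 <5,6,3>
P:4↔0 J1 <5,7,3>
3×4 − 2×7 − 1×3 = -5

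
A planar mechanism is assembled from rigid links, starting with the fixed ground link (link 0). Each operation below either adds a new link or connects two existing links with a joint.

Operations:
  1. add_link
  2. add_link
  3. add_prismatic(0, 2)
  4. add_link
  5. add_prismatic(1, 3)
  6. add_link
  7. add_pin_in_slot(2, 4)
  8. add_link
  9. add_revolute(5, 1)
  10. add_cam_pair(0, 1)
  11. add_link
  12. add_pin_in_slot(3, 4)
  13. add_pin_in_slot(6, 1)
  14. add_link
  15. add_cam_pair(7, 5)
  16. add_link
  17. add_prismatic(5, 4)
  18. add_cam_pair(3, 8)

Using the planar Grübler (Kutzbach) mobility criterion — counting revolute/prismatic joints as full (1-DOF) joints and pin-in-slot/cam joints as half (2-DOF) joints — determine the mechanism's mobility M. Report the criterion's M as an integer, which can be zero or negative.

M = 10

(L,J1,J2)=(1,0,0); link0 fixed
link1: (2,0,0)
link2: (3,0,0)
P 0-2 [J1]: (3,1,0)
link3: (4,1,0)
P 1-3 [J1]: (4,2,0)
link4: (5,2,0)
PS 2-4 [J2]: (5,2,1)
link5: (6,2,1)
R 5-1 [J1]: (6,3,1)
C 0-1 [J2]: (6,3,2)
link6: (7,3,2)
PS 3-4 [J2]: (7,3,3)
PS 6-1 [J2]: (7,3,4)
link7: (8,3,4)
C 7-5 [J2]: (8,3,5)
link8: (9,3,5)
P 5-4 [J1]: (9,4,5)
C 3-8 [J2]: (9,4,6)
Grübler: 3·8 − 2·4 − 6 = 10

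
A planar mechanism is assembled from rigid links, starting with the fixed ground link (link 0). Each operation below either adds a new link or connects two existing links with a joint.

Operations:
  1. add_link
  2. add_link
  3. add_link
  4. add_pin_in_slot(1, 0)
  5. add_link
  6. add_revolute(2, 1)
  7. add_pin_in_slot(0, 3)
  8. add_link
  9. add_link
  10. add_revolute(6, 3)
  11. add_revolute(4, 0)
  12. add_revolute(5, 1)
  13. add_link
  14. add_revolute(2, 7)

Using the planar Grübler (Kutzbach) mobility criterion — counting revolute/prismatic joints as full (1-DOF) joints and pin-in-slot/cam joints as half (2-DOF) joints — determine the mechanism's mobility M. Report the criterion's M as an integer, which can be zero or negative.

L=1 J1=0 J2=0
add link → L=2 J1=0 J2=0
add link → L=3 J1=0 J2=0
add link → L=4 J1=0 J2=0
PS@1,0 dof=2 J2 → L=4 J1=0 J2=1
add link → L=5 J1=0 J2=1
R@2,1 dof=1 J1 → L=5 J1=1 J2=1
PS@0,3 dof=2 J2 → L=5 J1=1 J2=2
add link → L=6 J1=1 J2=2
add link → L=7 J1=1 J2=2
R@6,3 dof=1 J1 → L=7 J1=2 J2=2
R@4,0 dof=1 J1 → L=7 J1=3 J2=2
R@5,1 dof=1 J1 → L=7 J1=4 J2=2
add link → L=8 J1=4 J2=2
R@2,7 dof=1 J1 → L=8 J1=5 J2=2
M=3(L−1)−2J1−J2=3·7−2·5−2=9

M = 9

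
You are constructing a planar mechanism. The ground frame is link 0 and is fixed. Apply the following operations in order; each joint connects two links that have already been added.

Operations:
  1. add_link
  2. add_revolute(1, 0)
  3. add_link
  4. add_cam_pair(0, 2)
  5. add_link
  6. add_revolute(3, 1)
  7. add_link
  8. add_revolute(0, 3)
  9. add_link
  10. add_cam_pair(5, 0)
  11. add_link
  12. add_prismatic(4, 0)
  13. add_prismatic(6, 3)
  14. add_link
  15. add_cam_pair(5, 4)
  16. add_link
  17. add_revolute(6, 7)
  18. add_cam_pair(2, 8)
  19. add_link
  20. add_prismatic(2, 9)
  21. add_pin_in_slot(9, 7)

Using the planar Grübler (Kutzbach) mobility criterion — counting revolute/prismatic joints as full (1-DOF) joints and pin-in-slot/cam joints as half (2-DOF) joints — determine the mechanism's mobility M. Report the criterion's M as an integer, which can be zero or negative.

M = 8

link 0 = ground. State L|J1|J2 = 1|0|0
+link1  2|0|0
R(1,0) f=1→J1  2|1|0
+link2  3|1|0
C(0,2) f=2→J2  3|1|1
+link3  4|1|1
R(3,1) f=1→J1  4|2|1
+link4  5|2|1
R(0,3) f=1→J1  5|3|1
+link5  6|3|1
C(5,0) f=2→J2  6|3|2
+link6  7|3|2
P(4,0) f=1→J1  7|4|2
P(6,3) f=1→J1  7|5|2
+link7  8|5|2
C(5,4) f=2→J2  8|5|3
+link8  9|5|3
R(6,7) f=1→J1  9|6|3
C(2,8) f=2→J2  9|6|4
+link9  10|6|4
P(2,9) f=1→J1  10|7|4
PS(9,7) f=2→J2  10|7|5
M = 3(10−1)−2·7−5 = 27−14−5 = 8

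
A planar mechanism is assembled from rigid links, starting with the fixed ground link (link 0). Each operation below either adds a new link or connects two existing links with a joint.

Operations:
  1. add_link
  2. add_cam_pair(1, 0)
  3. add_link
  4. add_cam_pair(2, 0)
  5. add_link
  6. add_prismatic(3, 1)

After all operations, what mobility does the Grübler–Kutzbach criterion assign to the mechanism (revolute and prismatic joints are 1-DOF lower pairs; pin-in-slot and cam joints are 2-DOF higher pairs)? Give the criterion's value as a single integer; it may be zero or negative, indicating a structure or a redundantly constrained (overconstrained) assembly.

ground; <1,0,0>
#1 <2,0,0>
C:1↔0 J2 <2,0,1>
#2 <3,0,1>
C:2↔0 J2 <3,0,2>
#3 <4,0,2>
P:3↔1 J1 <4,1,2>
3×3 − 2×1 − 1×2 = 5

M = 5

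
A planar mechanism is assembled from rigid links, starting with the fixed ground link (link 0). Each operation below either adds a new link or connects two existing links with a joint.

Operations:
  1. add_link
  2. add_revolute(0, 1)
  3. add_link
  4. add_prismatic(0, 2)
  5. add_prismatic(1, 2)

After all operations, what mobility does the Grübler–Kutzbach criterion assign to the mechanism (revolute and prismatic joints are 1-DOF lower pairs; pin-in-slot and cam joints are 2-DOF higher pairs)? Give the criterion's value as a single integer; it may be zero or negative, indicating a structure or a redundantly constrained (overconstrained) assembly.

L=1 J1=0 J2=0
add link → L=2 J1=0 J2=0
R@0,1 dof=1 J1 → L=2 J1=1 J2=0
add link → L=3 J1=1 J2=0
P@0,2 dof=1 J1 → L=3 J1=2 J2=0
P@1,2 dof=1 J1 → L=3 J1=3 J2=0
M=3(L−1)−2J1−J2=3·2−2·3−0=0

M = 0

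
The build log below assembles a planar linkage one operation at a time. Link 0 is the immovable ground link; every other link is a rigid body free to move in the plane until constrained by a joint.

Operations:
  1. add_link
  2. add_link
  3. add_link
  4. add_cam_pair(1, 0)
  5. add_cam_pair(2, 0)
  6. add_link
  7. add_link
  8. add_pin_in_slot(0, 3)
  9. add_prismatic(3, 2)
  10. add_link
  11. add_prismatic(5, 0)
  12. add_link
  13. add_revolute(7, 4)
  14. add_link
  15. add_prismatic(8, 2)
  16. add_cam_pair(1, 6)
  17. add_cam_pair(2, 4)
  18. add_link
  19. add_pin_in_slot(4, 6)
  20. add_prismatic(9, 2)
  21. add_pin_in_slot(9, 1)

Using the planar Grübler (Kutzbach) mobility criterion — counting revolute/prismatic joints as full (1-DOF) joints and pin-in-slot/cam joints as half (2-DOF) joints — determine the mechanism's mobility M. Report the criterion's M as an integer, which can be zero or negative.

M = 10

[1;0;0] (link 0 is ground)
L+ [2;0;0]
L+ [3;0;0]
L+ [4;0;0]
C(1,0)∈J2 [4;0;1]
C(2,0)∈J2 [4;0;2]
L+ [5;0;2]
L+ [6;0;2]
PS(0,3)∈J2 [6;0;3]
P(3,2)∈J1 [6;1;3]
L+ [7;1;3]
P(5,0)∈J1 [7;2;3]
L+ [8;2;3]
R(7,4)∈J1 [8;3;3]
L+ [9;3;3]
P(8,2)∈J1 [9;4;3]
C(1,6)∈J2 [9;4;4]
C(2,4)∈J2 [9;4;5]
L+ [10;4;5]
PS(4,6)∈J2 [10;4;6]
P(9,2)∈J1 [10;5;6]
PS(9,1)∈J2 [10;5;7]
mobility = 27 − 10 − 7 = 10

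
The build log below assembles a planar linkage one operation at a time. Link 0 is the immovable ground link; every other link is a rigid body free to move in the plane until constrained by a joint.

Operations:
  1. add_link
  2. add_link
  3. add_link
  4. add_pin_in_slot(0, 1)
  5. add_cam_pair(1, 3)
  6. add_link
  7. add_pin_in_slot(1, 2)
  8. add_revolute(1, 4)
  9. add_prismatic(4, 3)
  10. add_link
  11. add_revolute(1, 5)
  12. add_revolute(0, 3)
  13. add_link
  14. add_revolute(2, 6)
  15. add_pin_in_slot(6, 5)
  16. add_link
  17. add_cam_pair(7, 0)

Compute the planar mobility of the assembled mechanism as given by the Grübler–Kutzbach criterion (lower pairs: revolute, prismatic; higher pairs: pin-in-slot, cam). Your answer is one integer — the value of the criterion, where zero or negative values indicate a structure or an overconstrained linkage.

M = 6

[1;0;0] (link 0 is ground)
L+ [2;0;0]
L+ [3;0;0]
L+ [4;0;0]
PS(0,1)∈J2 [4;0;1]
C(1,3)∈J2 [4;0;2]
L+ [5;0;2]
PS(1,2)∈J2 [5;0;3]
R(1,4)∈J1 [5;1;3]
P(4,3)∈J1 [5;2;3]
L+ [6;2;3]
R(1,5)∈J1 [6;3;3]
R(0,3)∈J1 [6;4;3]
L+ [7;4;3]
R(2,6)∈J1 [7;5;3]
PS(6,5)∈J2 [7;5;4]
L+ [8;5;4]
C(7,0)∈J2 [8;5;5]
mobility = 21 − 10 − 5 = 6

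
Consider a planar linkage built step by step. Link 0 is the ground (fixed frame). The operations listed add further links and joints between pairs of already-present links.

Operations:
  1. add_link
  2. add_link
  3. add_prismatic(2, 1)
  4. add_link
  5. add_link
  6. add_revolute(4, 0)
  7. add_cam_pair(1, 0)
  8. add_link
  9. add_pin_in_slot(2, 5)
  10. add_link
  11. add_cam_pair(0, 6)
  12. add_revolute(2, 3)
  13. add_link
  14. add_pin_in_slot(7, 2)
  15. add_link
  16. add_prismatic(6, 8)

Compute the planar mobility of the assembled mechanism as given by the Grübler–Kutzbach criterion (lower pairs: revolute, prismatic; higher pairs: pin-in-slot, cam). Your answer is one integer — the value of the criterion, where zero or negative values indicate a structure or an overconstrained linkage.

M = 12

[1;0;0] (link 0 is ground)
L+ [2;0;0]
L+ [3;0;0]
P(2,1)∈J1 [3;1;0]
L+ [4;1;0]
L+ [5;1;0]
R(4,0)∈J1 [5;2;0]
C(1,0)∈J2 [5;2;1]
L+ [6;2;1]
PS(2,5)∈J2 [6;2;2]
L+ [7;2;2]
C(0,6)∈J2 [7;2;3]
R(2,3)∈J1 [7;3;3]
L+ [8;3;3]
PS(7,2)∈J2 [8;3;4]
L+ [9;3;4]
P(6,8)∈J1 [9;4;4]
mobility = 24 − 8 − 4 = 12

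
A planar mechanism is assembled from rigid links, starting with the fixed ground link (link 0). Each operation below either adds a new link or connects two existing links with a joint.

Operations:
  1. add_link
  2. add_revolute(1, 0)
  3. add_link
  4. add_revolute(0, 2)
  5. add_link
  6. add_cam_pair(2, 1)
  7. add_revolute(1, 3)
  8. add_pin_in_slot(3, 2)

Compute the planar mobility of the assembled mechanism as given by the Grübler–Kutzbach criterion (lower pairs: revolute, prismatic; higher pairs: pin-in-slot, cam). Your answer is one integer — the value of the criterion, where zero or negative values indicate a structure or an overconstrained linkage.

M = 1

link 0 = ground. State L|J1|J2 = 1|0|0
+link1  2|0|0
R(1,0) f=1→J1  2|1|0
+link2  3|1|0
R(0,2) f=1→J1  3|2|0
+link3  4|2|0
C(2,1) f=2→J2  4|2|1
R(1,3) f=1→J1  4|3|1
PS(3,2) f=2→J2  4|3|2
M = 3(4−1)−2·3−2 = 9−6−2 = 1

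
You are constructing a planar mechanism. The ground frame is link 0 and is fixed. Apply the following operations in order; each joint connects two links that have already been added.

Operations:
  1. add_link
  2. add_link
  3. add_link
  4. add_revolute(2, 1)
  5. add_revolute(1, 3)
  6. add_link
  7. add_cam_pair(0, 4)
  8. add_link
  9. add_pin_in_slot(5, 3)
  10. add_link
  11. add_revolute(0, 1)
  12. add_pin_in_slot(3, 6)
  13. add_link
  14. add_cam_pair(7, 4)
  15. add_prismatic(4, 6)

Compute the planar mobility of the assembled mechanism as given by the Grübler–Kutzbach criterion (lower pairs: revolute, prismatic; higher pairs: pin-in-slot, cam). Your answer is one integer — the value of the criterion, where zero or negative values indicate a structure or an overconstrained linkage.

link 0 = ground. State L|J1|J2 = 1|0|0
+link1  2|0|0
+link2  3|0|0
+link3  4|0|0
R(2,1) f=1→J1  4|1|0
R(1,3) f=1→J1  4|2|0
+link4  5|2|0
C(0,4) f=2→J2  5|2|1
+link5  6|2|1
PS(5,3) f=2→J2  6|2|2
+link6  7|2|2
R(0,1) f=1→J1  7|3|2
PS(3,6) f=2→J2  7|3|3
+link7  8|3|3
C(7,4) f=2→J2  8|3|4
P(4,6) f=1→J1  8|4|4
M = 3(8−1)−2·4−4 = 21−8−4 = 9

M = 9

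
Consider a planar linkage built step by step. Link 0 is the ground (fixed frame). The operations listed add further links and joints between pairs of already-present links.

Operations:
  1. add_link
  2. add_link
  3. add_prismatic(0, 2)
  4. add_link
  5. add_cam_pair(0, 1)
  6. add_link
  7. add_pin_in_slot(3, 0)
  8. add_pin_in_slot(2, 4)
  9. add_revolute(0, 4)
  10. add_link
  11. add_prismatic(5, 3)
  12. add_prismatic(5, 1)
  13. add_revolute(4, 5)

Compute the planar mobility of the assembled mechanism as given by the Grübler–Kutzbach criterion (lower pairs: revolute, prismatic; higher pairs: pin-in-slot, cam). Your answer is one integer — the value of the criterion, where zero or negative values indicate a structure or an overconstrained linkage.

ground; <1,0,0>
#1 <2,0,0>
#2 <3,0,0>
P:0↔2 J1 <3,1,0>
#3 <4,1,0>
C:0↔1 J2 <4,1,1>
#4 <5,1,1>
PS:3↔0 J2 <5,1,2>
PS:2↔4 J2 <5,1,3>
R:0↔4 J1 <5,2,3>
#5 <6,2,3>
P:5↔3 J1 <6,3,3>
P:5↔1 J1 <6,4,3>
R:4↔5 J1 <6,5,3>
3×5 − 2×5 − 1×3 = 2

M = 2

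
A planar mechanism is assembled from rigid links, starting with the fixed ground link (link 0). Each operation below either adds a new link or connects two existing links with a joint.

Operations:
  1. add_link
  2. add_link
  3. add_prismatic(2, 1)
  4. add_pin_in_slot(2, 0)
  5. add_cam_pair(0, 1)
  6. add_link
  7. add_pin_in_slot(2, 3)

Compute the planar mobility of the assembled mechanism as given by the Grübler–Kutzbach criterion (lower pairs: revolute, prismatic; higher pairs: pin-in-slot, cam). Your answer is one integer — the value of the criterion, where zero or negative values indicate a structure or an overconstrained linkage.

M = 4

(L,J1,J2)=(1,0,0); link0 fixed
link1: (2,0,0)
link2: (3,0,0)
P 2-1 [J1]: (3,1,0)
PS 2-0 [J2]: (3,1,1)
C 0-1 [J2]: (3,1,2)
link3: (4,1,2)
PS 2-3 [J2]: (4,1,3)
Grübler: 3·3 − 2·1 − 3 = 4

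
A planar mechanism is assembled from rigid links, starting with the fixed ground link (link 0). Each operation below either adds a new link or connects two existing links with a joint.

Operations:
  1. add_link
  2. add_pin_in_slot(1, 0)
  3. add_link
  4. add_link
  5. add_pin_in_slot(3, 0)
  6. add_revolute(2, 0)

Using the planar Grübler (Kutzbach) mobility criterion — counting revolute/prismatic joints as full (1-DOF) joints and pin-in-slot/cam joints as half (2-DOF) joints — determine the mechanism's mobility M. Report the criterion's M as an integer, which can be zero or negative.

M = 5

ground; <1,0,0>
#1 <2,0,0>
PS:1↔0 J2 <2,0,1>
#2 <3,0,1>
#3 <4,0,1>
PS:3↔0 J2 <4,0,2>
R:2↔0 J1 <4,1,2>
3×3 − 2×1 − 1×2 = 5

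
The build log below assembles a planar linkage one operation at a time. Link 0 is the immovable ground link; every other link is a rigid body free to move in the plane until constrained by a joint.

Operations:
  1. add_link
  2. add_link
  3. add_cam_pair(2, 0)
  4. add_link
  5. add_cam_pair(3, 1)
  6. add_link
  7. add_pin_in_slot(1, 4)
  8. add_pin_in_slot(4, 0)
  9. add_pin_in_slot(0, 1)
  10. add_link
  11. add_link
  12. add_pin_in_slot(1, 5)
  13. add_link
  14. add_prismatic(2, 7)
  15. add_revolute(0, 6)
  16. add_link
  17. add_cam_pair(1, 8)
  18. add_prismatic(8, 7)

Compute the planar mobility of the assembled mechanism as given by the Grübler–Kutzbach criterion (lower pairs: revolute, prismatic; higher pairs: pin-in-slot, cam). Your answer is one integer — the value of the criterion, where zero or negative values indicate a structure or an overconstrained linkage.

M = 11

ground; <1,0,0>
#1 <2,0,0>
#2 <3,0,0>
C:2↔0 J2 <3,0,1>
#3 <4,0,1>
C:3↔1 J2 <4,0,2>
#4 <5,0,2>
PS:1↔4 J2 <5,0,3>
PS:4↔0 J2 <5,0,4>
PS:0↔1 J2 <5,0,5>
#5 <6,0,5>
#6 <7,0,5>
PS:1↔5 J2 <7,0,6>
#7 <8,0,6>
P:2↔7 J1 <8,1,6>
R:0↔6 J1 <8,2,6>
#8 <9,2,6>
C:1↔8 J2 <9,2,7>
P:8↔7 J1 <9,3,7>
3×8 − 2×3 − 1×7 = 11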